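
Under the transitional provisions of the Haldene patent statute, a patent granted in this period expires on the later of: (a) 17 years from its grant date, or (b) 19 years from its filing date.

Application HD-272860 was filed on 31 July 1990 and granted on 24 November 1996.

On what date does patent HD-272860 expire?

2013-11-24

(a) grant + 17 years → 24 November 2013.
(b) filing + 19 years → 31 July 2009.
Later of the two: 24 November 2013.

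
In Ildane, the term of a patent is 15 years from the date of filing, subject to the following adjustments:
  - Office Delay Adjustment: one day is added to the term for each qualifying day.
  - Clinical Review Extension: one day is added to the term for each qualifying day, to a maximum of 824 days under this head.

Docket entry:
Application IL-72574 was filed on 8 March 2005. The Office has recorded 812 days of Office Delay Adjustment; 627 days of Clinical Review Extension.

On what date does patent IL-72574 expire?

2024-02-15

Base term: filing date + 15 years → 8 March 2020.
Office Delay Adjustment: +812 days → 29 May 2022.
Clinical Review Extension: 627 days (within the 824-day cap) → +627 days → 15 February 2024.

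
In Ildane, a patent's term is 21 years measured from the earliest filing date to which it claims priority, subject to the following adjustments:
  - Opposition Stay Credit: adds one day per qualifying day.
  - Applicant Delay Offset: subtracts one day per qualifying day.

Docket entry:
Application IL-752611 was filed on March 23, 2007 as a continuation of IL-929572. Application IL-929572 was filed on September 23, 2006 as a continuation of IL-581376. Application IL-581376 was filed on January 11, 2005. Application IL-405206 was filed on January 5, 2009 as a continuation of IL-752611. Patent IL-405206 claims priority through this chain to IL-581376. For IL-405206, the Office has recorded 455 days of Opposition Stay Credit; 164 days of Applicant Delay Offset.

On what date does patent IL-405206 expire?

October 29, 2026

Earliest priority filing: 11 January 2005.
Base term: 11 January 2005 + 21 years → 11 January 2026.
Opposition Stay Credit: +455 days → 11 April 2027.
Applicant Delay Offset: −164 days → 29 October 2026.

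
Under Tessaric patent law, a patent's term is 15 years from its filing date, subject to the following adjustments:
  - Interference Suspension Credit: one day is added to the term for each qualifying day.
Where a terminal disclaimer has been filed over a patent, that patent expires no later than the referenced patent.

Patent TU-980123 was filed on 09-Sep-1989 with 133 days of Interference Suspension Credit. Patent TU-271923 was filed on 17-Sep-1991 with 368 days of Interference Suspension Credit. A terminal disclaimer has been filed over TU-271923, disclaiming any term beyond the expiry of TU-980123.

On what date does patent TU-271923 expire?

2005-01-20

Natural term of TU-271923:
  Base: filing + 15 years → 17 September 2006.
  Interference Suspension Credit: +368 days → 20 September 2007.
Expiry of referenced patent TU-980123:
  Base: filing + 15 years → 9 September 2004.
  Interference Suspension Credit: +133 days → 20 January 2005.
Terminal disclaimer: TU-271923 expires on the earlier of 20 September 2007 and 20 January 2005.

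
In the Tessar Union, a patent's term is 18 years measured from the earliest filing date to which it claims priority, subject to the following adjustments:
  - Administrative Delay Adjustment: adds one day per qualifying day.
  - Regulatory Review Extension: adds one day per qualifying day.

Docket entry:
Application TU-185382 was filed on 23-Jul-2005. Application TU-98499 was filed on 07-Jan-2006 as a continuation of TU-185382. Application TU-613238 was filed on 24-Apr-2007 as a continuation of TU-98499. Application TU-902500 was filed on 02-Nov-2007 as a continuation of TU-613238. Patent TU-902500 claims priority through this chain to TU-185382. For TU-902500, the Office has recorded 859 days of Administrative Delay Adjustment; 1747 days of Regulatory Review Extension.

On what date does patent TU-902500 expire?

Earliest priority filing: 23 July 2005.
Base term: 23 July 2005 + 18 years → 23 July 2023.
Administrative Delay Adjustment: +859 days → 28 November 2025.
Regulatory Review Extension: +1747 days → 10 September 2030.

September 10, 2030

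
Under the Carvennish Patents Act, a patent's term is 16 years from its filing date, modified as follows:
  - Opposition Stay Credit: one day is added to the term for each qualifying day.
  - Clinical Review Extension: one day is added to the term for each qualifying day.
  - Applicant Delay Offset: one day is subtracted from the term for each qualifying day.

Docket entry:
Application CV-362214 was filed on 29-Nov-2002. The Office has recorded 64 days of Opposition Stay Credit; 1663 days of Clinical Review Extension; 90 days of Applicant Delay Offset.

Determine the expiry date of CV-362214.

Base term: filing date + 16 years → 29 November 2018.
Opposition Stay Credit: +64 days → 1 February 2019.
Clinical Review Extension: +1663 days → 22 August 2023.
Applicant Delay Offset: −90 days → 24 May 2023.

2023-05-24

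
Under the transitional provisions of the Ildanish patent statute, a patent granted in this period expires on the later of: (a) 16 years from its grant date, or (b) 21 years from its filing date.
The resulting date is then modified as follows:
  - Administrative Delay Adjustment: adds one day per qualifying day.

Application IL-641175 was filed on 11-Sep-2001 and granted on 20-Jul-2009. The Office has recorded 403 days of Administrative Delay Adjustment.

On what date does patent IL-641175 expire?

August 27, 2026

(a) grant + 16 years → 20 July 2025.
(b) filing + 21 years → 11 September 2022.
Later of the two: 20 July 2025.
Administrative Delay Adjustment: +403 days → 27 August 2026.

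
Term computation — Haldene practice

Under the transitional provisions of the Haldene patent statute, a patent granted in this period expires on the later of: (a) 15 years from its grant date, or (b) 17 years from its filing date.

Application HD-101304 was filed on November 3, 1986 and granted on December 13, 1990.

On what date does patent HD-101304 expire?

2005-12-13

(a) grant + 15 years → 13 December 2005.
(b) filing + 17 years → 3 November 2003.
Later of the two: 13 December 2005.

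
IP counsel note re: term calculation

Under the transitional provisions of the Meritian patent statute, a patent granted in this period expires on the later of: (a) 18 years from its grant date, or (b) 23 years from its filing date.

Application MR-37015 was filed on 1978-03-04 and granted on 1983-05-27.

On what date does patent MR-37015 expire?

(a) grant + 18 years → 27 May 2001.
(b) filing + 23 years → 4 March 2001.
Later of the two: 27 May 2001.

May 27, 2001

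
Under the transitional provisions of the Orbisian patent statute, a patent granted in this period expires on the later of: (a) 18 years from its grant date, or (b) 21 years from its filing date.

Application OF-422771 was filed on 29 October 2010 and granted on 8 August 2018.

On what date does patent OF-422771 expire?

2036-08-08

(a) grant + 18 years → 8 August 2036.
(b) filing + 21 years → 29 October 2031.
Later of the two: 8 August 2036.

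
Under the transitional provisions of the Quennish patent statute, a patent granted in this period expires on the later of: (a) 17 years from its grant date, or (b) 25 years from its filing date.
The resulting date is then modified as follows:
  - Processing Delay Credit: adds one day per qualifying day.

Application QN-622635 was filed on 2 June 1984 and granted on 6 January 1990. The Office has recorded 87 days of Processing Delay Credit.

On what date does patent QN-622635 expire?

(a) grant + 17 years → 6 January 2007.
(b) filing + 25 years → 2 June 2009.
Later of the two: 2 June 2009.
Processing Delay Credit: +87 days → 28 August 2009.

August 28, 2009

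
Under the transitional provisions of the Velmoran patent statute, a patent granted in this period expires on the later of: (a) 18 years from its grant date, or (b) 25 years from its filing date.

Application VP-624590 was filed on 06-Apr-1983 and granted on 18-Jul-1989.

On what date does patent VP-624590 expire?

April 6, 2008

(a) grant + 18 years → 18 July 2007.
(b) filing + 25 years → 6 April 2008.
Later of the two: 6 April 2008.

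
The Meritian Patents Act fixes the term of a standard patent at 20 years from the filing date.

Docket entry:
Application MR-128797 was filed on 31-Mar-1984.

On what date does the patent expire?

Filing date + 20 years → 31 March 2004.

March 31, 2004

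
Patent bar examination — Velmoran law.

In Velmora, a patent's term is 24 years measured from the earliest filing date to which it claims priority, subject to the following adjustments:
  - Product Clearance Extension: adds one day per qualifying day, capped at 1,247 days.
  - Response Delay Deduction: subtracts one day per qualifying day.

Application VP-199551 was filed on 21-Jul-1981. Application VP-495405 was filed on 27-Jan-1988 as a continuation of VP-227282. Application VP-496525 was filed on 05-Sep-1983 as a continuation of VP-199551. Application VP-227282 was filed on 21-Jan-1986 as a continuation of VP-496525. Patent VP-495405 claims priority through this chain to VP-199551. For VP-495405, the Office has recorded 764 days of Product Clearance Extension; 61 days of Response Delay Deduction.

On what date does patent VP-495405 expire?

2007-06-24

Earliest priority filing: 21 July 1981.
Base term: 21 July 1981 + 24 years → 21 July 2005.
Product Clearance Extension: 764 days (within the 1247-day cap) → +764 days → 24 August 2007.
Response Delay Deduction: −61 days → 24 June 2007.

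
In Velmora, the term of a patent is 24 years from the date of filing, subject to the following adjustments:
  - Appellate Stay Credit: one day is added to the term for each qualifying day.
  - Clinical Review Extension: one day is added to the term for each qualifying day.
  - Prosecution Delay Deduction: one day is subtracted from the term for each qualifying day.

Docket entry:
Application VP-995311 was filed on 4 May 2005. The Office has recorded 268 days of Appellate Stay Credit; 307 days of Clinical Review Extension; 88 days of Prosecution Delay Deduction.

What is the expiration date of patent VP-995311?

Base term: filing date + 24 years → 4 May 2029.
Appellate Stay Credit: +268 days → 27 January 2030.
Clinical Review Extension: +307 days → 30 November 2030.
Prosecution Delay Deduction: −88 days → 3 September 2030.

2030-09-03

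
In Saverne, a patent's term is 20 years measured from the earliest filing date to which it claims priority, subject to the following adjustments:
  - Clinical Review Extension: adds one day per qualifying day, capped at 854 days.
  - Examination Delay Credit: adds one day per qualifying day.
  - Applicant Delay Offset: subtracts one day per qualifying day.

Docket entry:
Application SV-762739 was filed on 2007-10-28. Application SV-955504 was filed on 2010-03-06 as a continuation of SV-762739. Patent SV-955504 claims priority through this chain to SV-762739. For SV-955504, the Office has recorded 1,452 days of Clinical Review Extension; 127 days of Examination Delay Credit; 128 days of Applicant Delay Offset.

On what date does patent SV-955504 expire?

February 27, 2030

Earliest priority filing: 28 October 2007.
Base term: 28 October 2007 + 20 years → 28 October 2027.
Clinical Review Extension: 1452 days claimed exceeds the 854-day cap, so +854 days → 28 February 2030.
Examination Delay Credit: +127 days → 5 July 2030.
Applicant Delay Offset: −128 days → 27 February 2030.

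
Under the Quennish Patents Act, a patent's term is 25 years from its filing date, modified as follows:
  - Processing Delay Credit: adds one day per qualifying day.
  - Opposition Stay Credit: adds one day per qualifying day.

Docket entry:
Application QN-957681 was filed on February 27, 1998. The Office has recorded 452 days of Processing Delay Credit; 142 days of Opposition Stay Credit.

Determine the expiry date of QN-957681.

October 13, 2024

Base term: filing date + 25 years → 27 February 2023.
Processing Delay Credit: +452 days → 24 May 2024.
Opposition Stay Credit: +142 days → 13 October 2024.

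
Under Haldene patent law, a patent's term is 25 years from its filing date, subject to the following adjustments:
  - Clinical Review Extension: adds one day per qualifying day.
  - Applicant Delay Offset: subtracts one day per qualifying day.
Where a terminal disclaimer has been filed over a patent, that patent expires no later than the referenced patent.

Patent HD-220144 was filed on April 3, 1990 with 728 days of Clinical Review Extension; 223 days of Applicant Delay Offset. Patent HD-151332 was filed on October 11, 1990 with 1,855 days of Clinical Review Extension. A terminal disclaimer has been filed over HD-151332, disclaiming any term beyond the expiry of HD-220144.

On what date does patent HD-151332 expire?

August 20, 2016

Natural term of HD-151332:
  Base: filing + 25 years → 11 October 2015.
  Clinical Review Extension: +1855 days → 8 November 2020.
Expiry of referenced patent HD-220144:
  Base: filing + 25 years → 3 April 2015.
  Clinical Review Extension: +728 days → 31 March 2017.
  Applicant Delay Offset: −223 days → 20 August 2016.
Terminal disclaimer: HD-151332 expires on the earlier of 8 November 2020 and 20 August 2016.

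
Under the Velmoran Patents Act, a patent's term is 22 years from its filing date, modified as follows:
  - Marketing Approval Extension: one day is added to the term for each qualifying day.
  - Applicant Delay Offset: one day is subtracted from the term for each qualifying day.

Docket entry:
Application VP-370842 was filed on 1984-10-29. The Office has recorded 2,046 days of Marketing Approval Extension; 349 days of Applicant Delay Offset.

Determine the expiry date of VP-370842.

June 22, 2011

Base term: filing date + 22 years → 29 October 2006.
Marketing Approval Extension: +2046 days → 5 June 2012.
Applicant Delay Offset: −349 days → 22 June 2011.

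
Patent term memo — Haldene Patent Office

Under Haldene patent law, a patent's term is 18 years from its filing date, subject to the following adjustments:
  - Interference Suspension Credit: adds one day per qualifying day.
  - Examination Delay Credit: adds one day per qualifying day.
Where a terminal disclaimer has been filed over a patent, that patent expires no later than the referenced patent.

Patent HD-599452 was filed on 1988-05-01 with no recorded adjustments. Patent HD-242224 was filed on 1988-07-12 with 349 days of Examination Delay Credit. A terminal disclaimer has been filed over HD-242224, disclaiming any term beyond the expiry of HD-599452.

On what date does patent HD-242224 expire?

2006-05-01

Natural term of HD-242224:
  Base: filing + 18 years → 12 July 2006.
  Examination Delay Credit: +349 days → 26 June 2007.
Expiry of referenced patent HD-599452:
  Base: filing + 18 years → 1 May 2006.
Terminal disclaimer: HD-242224 expires on the earlier of 26 June 2007 and 1 May 2006.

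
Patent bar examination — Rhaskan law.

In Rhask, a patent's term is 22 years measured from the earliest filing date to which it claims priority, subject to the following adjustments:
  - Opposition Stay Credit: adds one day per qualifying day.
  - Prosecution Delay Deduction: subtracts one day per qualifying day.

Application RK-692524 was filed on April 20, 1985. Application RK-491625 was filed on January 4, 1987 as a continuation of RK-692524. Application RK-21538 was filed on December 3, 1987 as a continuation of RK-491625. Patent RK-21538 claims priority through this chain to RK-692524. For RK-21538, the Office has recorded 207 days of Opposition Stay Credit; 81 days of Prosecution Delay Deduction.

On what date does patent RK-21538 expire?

2007-08-24

Earliest priority filing: 20 April 1985.
Base term: 20 April 1985 + 22 years → 20 April 2007.
Opposition Stay Credit: +207 days → 13 November 2007.
Prosecution Delay Deduction: −81 days → 24 August 2007.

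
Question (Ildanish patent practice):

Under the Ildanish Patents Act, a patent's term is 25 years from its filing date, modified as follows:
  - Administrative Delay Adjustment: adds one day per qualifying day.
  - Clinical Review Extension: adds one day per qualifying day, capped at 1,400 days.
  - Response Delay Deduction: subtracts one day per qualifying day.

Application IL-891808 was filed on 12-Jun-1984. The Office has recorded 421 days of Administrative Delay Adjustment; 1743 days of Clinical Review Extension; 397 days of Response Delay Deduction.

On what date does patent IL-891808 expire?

2013-05-06

Base term: filing date + 25 years → 12 June 2009.
Administrative Delay Adjustment: +421 days → 7 August 2010.
Clinical Review Extension: 1743 days claimed exceeds the 1400-day cap, so +1400 days → 7 June 2014.
Response Delay Deduction: −397 days → 6 May 2013.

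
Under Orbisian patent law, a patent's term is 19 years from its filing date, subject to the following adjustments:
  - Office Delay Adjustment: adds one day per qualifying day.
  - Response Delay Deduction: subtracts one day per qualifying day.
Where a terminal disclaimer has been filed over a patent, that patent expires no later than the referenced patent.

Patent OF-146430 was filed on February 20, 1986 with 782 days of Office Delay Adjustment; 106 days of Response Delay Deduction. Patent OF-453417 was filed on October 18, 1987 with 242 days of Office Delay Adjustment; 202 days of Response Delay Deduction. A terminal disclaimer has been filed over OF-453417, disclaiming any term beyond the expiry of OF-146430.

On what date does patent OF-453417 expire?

November 27, 2006

Natural term of OF-453417:
  Base: filing + 19 years → 18 October 2006.
  Office Delay Adjustment: +242 days → 17 June 2007.
  Response Delay Deduction: −202 days → 27 November 2006.
Expiry of referenced patent OF-146430:
  Base: filing + 19 years → 20 February 2005.
  Office Delay Adjustment: +782 days → 13 April 2007.
  Response Delay Deduction: −106 days → 28 December 2006.
Terminal disclaimer: OF-453417 expires on the earlier of 27 November 2006 and 28 December 2006.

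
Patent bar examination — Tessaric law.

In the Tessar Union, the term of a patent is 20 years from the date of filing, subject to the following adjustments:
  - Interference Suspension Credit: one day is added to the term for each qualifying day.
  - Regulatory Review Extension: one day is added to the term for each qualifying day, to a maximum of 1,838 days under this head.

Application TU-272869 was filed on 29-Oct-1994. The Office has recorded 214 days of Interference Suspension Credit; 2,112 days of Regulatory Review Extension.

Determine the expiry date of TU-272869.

Base term: filing date + 20 years → 29 October 2014.
Interference Suspension Credit: +214 days → 31 May 2015.
Regulatory Review Extension: 2112 days claimed exceeds the 1838-day cap, so +1838 days → 11 June 2020.

June 11, 2020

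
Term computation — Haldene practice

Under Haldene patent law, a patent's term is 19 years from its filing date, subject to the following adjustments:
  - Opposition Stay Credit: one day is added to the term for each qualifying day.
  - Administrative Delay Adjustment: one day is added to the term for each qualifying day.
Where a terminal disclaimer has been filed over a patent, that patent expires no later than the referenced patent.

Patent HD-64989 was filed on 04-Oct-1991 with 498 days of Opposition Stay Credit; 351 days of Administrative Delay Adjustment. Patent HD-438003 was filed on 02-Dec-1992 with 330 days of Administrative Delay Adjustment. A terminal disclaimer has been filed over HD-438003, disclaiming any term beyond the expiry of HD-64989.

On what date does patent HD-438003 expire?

Natural term of HD-438003:
  Base: filing + 19 years → 2 December 2011.
  Administrative Delay Adjustment: +330 days → 27 October 2012.
Expiry of referenced patent HD-64989:
  Base: filing + 19 years → 4 October 2010.
  Opposition Stay Credit: +498 days → 14 February 2012.
  Administrative Delay Adjustment: +351 days → 30 January 2013.
Terminal disclaimer: HD-438003 expires on the earlier of 27 October 2012 and 30 January 2013.

October 27, 2012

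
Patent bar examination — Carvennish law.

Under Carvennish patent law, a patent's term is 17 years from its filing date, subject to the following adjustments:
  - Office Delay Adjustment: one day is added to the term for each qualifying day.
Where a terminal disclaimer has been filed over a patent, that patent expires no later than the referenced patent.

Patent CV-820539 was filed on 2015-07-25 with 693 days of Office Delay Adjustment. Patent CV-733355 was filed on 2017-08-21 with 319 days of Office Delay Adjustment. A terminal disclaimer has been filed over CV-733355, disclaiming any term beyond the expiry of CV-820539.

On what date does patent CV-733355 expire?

2034-06-18

Natural term of CV-733355:
  Base: filing + 17 years → 21 August 2034.
  Office Delay Adjustment: +319 days → 6 July 2035.
Expiry of referenced patent CV-820539:
  Base: filing + 17 years → 25 July 2032.
  Office Delay Adjustment: +693 days → 18 June 2034.
Terminal disclaimer: CV-733355 expires on the earlier of 6 July 2035 and 18 June 2034.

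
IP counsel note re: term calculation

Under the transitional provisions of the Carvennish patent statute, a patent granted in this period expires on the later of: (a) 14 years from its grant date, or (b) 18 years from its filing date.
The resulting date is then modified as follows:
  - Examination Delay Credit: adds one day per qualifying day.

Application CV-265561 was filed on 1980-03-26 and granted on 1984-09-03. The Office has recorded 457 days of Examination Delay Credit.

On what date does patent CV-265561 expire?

December 4, 1999

(a) grant + 14 years → 3 September 1998.
(b) filing + 18 years → 26 March 1998.
Later of the two: 3 September 1998.
Examination Delay Credit: +457 days → 4 December 1999.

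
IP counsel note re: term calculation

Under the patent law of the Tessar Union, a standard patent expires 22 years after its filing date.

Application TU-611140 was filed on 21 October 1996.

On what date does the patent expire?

Filing date + 22 years → 21 October 2018.

October 21, 2018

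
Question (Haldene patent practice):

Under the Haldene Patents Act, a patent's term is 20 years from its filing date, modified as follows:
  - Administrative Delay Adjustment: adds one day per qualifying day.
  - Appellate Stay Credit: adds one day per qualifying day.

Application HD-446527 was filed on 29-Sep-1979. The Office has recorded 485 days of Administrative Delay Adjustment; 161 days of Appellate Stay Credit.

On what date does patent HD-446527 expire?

July 6, 2001

Base term: filing date + 20 years → 29 September 1999.
Administrative Delay Adjustment: +485 days → 26 January 2001.
Appellate Stay Credit: +161 days → 6 July 2001.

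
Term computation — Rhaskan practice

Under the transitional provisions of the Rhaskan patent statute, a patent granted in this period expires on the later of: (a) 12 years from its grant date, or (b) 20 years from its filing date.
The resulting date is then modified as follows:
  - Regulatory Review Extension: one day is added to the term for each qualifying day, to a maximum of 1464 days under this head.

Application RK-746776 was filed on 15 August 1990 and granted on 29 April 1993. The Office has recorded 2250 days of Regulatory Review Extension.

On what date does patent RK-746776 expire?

2014-08-18

(a) grant + 12 years → 29 April 2005.
(b) filing + 20 years → 15 August 2010.
Later of the two: 15 August 2010.
Regulatory Review Extension: 2250 days claimed exceeds the 1464-day cap, so +1464 days → 18 August 2014.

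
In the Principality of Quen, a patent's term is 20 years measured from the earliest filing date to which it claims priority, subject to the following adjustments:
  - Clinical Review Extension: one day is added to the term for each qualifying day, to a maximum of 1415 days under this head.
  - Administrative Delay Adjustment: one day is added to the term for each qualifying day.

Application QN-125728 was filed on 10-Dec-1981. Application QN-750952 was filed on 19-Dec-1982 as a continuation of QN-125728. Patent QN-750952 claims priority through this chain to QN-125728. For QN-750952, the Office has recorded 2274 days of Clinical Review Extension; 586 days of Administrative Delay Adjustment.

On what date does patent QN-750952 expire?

June 3, 2007

Earliest priority filing: 10 December 1981.
Base term: 10 December 1981 + 20 years → 10 December 2001.
Clinical Review Extension: 2274 days claimed exceeds the 1415-day cap, so +1415 days → 25 October 2005.
Administrative Delay Adjustment: +586 days → 3 June 2007.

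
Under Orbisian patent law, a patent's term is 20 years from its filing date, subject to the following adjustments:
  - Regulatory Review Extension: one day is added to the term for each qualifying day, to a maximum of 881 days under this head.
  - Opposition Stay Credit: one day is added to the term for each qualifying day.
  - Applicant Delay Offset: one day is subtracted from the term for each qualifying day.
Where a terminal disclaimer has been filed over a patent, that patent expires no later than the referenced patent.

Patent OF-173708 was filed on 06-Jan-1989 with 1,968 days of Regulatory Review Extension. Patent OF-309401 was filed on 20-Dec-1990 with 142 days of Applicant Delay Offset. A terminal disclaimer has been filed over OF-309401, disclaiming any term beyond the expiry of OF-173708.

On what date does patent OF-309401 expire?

2010-07-31

Natural term of OF-309401:
  Base: filing + 20 years → 20 December 2010.
  Applicant Delay Offset: −142 days → 31 July 2010.
Expiry of referenced patent OF-173708:
  Base: filing + 20 years → 6 January 2009.
  Regulatory Review Extension: 1968 days claimed exceeds the 881-day cap, so +881 days → 6 June 2011.
Terminal disclaimer: OF-309401 expires on the earlier of 31 July 2010 and 6 June 2011.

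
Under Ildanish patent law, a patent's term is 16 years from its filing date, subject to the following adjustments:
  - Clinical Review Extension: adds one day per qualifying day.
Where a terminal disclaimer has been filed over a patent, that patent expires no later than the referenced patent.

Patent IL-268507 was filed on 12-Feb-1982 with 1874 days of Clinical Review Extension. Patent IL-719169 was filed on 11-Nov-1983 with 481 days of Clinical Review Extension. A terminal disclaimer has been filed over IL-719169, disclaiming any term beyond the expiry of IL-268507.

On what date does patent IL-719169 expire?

Natural term of IL-719169:
  Base: filing + 16 years → 11 November 1999.
  Clinical Review Extension: +481 days → 6 March 2001.
Expiry of referenced patent IL-268507:
  Base: filing + 16 years → 12 February 1998.
  Clinical Review Extension: +1874 days → 1 April 2003.
Terminal disclaimer: IL-719169 expires on the earlier of 6 March 2001 and 1 April 2003.

March 6, 2001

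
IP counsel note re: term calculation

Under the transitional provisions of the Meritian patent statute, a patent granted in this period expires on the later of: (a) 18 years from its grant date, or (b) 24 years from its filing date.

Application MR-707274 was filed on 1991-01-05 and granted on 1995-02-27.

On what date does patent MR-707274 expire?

(a) grant + 18 years → 27 February 2013.
(b) filing + 24 years → 5 January 2015.
Later of the two: 5 January 2015.

2015-01-05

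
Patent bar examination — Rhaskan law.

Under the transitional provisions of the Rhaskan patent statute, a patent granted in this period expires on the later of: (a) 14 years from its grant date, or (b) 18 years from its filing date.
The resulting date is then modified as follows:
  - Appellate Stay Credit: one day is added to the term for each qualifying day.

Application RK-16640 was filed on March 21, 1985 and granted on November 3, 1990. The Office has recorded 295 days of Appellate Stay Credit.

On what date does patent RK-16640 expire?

(a) grant + 14 years → 3 November 2004.
(b) filing + 18 years → 21 March 2003.
Later of the two: 3 November 2004.
Appellate Stay Credit: +295 days → 25 August 2005.

August 25, 2005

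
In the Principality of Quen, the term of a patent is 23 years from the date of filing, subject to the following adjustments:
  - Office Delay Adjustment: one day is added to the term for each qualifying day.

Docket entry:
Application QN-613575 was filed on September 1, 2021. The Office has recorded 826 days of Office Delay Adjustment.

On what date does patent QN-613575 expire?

Base term: filing date + 23 years → 1 September 2044.
Office Delay Adjustment: +826 days → 6 December 2046.

December 6, 2046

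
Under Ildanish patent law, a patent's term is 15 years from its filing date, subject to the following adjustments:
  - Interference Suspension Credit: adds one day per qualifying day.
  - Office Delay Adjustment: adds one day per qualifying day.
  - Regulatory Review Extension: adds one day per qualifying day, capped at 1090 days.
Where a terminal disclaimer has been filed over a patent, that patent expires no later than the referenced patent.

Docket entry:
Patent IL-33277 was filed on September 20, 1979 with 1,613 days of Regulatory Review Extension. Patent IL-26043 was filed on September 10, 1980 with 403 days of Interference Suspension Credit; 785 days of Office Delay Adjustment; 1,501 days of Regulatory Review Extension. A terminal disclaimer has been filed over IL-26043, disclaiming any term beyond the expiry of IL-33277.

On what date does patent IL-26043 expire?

1997-09-14

Natural term of IL-26043:
  Base: filing + 15 years → 10 September 1995.
  Interference Suspension Credit: +403 days → 17 October 1996.
  Office Delay Adjustment: +785 days → 11 December 1998.
  Regulatory Review Extension: 1501 days claimed exceeds the 1090-day cap, so +1090 days → 5 December 2001.
Expiry of referenced patent IL-33277:
  Base: filing + 15 years → 20 September 1994.
  Regulatory Review Extension: 1613 days claimed exceeds the 1090-day cap, so +1090 days → 14 September 1997.
Terminal disclaimer: IL-26043 expires on the earlier of 5 December 2001 and 14 September 1997.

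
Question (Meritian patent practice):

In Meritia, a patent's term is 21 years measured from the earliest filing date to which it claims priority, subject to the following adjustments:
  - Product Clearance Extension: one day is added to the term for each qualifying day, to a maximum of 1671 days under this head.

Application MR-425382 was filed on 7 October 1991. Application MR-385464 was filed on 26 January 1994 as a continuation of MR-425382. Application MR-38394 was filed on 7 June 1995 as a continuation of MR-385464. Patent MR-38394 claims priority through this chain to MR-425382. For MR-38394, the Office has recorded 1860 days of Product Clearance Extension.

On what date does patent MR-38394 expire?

2017-05-05

Earliest priority filing: 7 October 1991.
Base term: 7 October 1991 + 21 years → 7 October 2012.
Product Clearance Extension: 1860 days claimed exceeds the 1671-day cap, so +1671 days → 5 May 2017.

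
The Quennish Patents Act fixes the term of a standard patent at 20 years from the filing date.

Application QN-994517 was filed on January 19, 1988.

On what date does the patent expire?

2008-01-19

Filing date + 20 years → 19 January 2008.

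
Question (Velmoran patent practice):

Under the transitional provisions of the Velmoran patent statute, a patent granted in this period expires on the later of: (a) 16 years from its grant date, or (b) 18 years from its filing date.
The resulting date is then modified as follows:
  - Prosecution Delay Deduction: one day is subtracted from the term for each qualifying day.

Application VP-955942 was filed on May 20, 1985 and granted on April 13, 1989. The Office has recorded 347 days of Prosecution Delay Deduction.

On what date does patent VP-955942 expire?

May 1, 2004

(a) grant + 16 years → 13 April 2005.
(b) filing + 18 years → 20 May 2003.
Later of the two: 13 April 2005.
Prosecution Delay Deduction: −347 days → 1 May 2004.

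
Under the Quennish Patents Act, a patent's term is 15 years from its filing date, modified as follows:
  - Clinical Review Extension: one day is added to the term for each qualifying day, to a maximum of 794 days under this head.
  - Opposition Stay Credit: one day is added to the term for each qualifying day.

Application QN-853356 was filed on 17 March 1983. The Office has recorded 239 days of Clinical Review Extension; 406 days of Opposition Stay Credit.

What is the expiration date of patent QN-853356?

1999-12-22

Base term: filing date + 15 years → 17 March 1998.
Clinical Review Extension: 239 days (within the 794-day cap) → +239 days → 11 November 1998.
Opposition Stay Credit: +406 days → 22 December 1999.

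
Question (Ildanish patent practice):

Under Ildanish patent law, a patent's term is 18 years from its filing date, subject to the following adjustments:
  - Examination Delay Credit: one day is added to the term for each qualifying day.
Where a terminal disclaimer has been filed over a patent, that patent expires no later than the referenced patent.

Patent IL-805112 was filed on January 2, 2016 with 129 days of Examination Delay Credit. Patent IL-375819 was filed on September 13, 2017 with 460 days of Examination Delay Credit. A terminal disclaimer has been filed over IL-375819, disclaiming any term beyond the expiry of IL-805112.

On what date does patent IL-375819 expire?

2034-05-11

Natural term of IL-375819:
  Base: filing + 18 years → 13 September 2035.
  Examination Delay Credit: +460 days → 16 December 2036.
Expiry of referenced patent IL-805112:
  Base: filing + 18 years → 2 January 2034.
  Examination Delay Credit: +129 days → 11 May 2034.
Terminal disclaimer: IL-375819 expires on the earlier of 16 December 2036 and 11 May 2034.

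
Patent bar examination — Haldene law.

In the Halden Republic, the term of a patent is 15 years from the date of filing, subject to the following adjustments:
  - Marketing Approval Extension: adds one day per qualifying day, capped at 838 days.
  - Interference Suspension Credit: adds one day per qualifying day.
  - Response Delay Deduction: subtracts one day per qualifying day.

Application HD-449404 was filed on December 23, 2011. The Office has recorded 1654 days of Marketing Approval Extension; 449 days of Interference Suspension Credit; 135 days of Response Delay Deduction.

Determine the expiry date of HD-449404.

Base term: filing date + 15 years → 23 December 2026.
Marketing Approval Extension: 1654 days claimed exceeds the 838-day cap, so +838 days → 9 April 2029.
Interference Suspension Credit: +449 days → 2 July 2030.
Response Delay Deduction: −135 days → 17 February 2030.

February 17, 2030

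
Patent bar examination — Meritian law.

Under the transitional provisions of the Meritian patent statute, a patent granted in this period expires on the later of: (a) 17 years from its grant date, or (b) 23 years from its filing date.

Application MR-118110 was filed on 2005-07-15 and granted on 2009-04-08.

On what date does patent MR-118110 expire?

July 15, 2028

(a) grant + 17 years → 8 April 2026.
(b) filing + 23 years → 15 July 2028.
Later of the two: 15 July 2028.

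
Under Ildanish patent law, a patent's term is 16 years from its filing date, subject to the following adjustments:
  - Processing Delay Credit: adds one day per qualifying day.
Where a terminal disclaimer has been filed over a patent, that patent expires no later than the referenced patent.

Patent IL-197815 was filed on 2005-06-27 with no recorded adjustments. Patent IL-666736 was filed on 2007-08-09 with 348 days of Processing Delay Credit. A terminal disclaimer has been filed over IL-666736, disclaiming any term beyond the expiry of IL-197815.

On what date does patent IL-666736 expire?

June 27, 2021

Natural term of IL-666736:
  Base: filing + 16 years → 9 August 2023.
  Processing Delay Credit: +348 days → 22 July 2024.
Expiry of referenced patent IL-197815:
  Base: filing + 16 years → 27 June 2021.
Terminal disclaimer: IL-666736 expires on the earlier of 22 July 2024 and 27 June 2021.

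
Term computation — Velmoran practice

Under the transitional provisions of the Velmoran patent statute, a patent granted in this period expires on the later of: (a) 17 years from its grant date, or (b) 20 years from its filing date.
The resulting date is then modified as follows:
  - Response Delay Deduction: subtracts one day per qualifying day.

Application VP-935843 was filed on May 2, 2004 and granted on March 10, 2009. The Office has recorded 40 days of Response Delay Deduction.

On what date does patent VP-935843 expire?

(a) grant + 17 years → 10 March 2026.
(b) filing + 20 years → 2 May 2024.
Later of the two: 10 March 2026.
Response Delay Deduction: −40 days → 29 January 2026.

January 29, 2026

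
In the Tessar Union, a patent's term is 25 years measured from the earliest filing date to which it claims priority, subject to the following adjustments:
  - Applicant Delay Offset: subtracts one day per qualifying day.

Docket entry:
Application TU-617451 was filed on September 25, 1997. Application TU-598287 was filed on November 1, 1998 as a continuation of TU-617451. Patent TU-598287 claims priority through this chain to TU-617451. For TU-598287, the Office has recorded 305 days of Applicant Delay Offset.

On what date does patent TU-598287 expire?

Earliest priority filing: 25 September 1997.
Base term: 25 September 1997 + 25 years → 25 September 2022.
Applicant Delay Offset: −305 days → 24 November 2021.

November 24, 2021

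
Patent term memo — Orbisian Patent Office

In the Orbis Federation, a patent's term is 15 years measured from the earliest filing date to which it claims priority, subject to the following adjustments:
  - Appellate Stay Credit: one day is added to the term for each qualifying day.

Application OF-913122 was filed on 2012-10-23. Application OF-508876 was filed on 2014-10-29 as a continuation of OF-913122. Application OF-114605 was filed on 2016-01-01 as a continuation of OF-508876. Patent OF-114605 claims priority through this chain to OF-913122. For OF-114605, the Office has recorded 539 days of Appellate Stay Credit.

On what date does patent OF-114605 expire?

2029-04-14

Earliest priority filing: 23 October 2012.
Base term: 23 October 2012 + 15 years → 23 October 2027.
Appellate Stay Credit: +539 days → 14 April 2029.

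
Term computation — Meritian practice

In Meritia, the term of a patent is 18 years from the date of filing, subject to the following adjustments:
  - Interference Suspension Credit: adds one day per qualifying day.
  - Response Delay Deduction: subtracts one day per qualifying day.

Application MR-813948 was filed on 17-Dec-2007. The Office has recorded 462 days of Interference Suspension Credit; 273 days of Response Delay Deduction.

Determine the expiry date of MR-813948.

June 24, 2026

Base term: filing date + 18 years → 17 December 2025.
Interference Suspension Credit: +462 days → 24 March 2027.
Response Delay Deduction: −273 days → 24 June 2026.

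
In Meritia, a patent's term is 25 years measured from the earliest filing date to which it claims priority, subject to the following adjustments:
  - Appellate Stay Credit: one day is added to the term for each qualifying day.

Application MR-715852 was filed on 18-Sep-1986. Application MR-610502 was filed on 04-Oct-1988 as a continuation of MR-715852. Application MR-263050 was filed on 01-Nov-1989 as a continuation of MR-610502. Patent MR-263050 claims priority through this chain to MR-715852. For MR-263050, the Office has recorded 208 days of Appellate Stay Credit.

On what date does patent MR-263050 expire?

Earliest priority filing: 18 September 1986.
Base term: 18 September 1986 + 25 years → 18 September 2011.
Appellate Stay Credit: +208 days → 13 April 2012.

April 13, 2012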